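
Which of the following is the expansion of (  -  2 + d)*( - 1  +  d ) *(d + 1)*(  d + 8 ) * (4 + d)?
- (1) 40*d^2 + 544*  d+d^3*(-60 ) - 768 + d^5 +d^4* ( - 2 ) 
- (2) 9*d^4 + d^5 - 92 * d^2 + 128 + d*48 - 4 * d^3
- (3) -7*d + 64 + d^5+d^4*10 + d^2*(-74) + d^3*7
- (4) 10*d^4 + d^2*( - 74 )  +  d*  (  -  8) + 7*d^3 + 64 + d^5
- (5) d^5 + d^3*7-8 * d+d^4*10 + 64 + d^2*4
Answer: 4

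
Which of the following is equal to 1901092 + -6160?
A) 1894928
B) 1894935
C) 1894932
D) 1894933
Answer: C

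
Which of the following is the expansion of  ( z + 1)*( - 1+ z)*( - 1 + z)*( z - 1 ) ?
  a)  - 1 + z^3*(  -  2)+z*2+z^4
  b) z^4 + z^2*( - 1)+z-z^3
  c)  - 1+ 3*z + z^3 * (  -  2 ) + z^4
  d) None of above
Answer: a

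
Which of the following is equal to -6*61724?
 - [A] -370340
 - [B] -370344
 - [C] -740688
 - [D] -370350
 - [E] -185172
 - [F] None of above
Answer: B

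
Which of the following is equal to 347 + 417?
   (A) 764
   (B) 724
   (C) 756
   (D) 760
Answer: A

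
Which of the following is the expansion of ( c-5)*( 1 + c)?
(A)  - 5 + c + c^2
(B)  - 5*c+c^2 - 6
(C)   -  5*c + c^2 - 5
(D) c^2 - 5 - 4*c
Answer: D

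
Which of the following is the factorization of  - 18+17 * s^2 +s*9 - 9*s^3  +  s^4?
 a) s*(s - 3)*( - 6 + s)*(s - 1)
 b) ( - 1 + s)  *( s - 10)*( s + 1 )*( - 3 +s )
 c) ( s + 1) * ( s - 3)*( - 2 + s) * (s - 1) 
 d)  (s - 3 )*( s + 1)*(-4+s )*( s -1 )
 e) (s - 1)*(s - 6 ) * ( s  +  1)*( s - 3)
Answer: e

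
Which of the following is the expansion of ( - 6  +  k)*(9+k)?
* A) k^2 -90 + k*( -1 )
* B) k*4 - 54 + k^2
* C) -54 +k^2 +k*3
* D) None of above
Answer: C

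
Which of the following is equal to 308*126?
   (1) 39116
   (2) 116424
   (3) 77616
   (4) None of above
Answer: 4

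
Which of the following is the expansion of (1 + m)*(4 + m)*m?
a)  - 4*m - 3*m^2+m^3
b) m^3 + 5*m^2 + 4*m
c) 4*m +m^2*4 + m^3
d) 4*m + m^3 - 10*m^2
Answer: b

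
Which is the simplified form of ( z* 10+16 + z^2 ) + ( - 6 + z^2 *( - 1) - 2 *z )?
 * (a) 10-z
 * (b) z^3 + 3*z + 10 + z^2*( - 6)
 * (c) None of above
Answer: c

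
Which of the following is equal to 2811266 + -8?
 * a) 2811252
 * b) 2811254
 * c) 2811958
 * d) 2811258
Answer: d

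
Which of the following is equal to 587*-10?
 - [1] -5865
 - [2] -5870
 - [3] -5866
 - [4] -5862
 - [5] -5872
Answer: 2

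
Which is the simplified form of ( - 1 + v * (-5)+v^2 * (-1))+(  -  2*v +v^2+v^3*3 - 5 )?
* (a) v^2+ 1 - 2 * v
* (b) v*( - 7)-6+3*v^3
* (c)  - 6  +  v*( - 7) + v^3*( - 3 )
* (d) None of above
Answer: b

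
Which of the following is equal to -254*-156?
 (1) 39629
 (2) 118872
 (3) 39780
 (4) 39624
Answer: 4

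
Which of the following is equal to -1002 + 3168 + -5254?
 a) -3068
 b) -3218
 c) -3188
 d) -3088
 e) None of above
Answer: d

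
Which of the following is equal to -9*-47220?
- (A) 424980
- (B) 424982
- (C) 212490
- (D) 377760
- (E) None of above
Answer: A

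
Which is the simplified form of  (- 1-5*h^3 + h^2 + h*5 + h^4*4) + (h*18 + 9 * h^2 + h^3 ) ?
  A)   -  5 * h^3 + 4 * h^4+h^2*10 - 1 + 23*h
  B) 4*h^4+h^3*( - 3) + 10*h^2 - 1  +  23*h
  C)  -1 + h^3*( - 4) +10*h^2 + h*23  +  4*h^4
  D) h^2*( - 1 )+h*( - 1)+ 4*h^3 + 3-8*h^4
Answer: C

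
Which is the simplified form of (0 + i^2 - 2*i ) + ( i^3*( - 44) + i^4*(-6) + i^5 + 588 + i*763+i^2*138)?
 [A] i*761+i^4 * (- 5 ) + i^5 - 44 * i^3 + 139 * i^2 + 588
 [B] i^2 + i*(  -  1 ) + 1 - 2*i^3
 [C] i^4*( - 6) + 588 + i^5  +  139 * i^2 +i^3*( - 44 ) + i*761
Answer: C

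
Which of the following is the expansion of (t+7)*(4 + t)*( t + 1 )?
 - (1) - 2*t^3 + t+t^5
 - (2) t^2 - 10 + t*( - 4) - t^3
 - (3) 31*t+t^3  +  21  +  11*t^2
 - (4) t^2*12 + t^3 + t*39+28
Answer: 4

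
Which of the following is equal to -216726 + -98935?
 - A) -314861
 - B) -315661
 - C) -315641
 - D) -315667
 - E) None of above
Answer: B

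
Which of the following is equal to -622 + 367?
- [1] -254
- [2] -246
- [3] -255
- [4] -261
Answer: 3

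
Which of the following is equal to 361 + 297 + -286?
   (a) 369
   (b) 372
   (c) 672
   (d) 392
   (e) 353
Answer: b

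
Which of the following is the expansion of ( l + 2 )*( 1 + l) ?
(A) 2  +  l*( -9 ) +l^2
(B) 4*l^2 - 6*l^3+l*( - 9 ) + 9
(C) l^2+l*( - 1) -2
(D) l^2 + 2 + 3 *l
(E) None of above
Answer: D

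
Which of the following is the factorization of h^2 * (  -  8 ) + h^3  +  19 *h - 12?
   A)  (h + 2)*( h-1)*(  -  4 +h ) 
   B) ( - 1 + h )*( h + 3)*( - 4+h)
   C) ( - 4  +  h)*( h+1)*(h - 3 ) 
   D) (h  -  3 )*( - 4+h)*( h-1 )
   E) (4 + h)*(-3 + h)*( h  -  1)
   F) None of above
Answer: D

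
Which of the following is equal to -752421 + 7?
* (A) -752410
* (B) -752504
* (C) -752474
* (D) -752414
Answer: D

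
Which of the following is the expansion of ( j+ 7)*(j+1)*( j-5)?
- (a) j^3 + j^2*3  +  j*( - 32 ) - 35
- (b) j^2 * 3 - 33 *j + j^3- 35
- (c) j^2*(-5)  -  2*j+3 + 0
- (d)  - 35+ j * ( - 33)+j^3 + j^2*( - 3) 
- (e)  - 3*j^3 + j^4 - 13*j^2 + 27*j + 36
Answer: b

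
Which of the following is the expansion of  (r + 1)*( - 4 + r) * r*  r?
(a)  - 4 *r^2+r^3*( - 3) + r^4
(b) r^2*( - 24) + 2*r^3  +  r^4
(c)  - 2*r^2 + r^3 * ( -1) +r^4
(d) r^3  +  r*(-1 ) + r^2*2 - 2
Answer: a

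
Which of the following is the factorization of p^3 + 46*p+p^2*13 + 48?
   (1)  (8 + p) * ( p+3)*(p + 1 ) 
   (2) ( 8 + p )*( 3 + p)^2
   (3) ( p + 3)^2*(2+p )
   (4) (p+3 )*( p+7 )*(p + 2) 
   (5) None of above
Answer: 5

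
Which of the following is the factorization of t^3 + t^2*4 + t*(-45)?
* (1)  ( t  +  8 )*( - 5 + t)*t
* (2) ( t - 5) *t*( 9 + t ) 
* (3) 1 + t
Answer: 2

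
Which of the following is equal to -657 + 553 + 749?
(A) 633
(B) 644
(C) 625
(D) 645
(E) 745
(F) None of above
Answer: D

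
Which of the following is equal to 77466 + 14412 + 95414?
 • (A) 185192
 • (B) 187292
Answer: B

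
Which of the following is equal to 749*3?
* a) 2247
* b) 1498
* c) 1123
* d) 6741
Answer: a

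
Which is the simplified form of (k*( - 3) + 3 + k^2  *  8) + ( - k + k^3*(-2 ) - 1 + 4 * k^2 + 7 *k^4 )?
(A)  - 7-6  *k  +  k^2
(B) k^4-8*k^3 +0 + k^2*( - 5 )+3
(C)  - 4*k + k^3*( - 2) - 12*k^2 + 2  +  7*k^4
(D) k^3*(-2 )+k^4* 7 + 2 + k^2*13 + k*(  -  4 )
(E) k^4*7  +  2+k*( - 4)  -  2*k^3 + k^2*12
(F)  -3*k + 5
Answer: E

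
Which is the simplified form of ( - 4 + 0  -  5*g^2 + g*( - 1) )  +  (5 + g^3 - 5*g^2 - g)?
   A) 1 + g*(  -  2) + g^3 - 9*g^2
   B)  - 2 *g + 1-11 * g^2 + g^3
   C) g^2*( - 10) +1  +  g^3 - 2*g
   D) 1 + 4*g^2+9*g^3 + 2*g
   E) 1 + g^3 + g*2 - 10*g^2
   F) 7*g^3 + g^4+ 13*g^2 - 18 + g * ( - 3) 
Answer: C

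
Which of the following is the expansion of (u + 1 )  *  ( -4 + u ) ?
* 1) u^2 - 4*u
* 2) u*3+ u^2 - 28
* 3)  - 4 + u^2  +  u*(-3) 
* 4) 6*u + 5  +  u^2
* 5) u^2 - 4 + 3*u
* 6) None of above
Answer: 3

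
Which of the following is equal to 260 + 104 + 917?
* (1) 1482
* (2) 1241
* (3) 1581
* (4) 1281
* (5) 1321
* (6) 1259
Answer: 4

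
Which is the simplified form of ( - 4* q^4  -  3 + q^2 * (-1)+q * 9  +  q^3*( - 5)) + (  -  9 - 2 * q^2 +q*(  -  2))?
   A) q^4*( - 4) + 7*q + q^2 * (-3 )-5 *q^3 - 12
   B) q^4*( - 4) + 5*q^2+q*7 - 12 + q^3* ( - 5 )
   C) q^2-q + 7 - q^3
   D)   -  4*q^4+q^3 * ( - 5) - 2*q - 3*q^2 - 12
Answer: A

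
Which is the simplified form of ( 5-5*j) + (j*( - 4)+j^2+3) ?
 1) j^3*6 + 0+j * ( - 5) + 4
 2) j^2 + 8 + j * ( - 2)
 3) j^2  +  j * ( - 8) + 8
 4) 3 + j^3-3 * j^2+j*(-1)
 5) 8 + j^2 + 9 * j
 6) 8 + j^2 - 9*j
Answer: 6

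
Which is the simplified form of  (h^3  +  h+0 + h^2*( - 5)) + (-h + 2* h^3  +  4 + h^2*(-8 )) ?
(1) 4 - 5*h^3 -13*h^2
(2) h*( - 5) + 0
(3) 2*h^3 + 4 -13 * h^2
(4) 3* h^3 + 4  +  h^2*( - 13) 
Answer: 4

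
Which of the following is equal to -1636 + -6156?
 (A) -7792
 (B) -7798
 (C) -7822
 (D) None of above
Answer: A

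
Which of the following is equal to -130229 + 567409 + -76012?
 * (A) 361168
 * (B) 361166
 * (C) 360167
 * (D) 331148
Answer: A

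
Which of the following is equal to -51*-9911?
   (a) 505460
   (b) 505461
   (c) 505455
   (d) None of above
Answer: b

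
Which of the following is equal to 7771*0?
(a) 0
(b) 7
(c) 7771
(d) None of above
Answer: a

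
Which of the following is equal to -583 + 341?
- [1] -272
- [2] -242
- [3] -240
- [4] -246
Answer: 2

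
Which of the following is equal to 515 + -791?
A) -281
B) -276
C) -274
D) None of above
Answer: B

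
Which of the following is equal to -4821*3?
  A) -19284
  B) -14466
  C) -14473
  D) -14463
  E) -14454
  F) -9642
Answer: D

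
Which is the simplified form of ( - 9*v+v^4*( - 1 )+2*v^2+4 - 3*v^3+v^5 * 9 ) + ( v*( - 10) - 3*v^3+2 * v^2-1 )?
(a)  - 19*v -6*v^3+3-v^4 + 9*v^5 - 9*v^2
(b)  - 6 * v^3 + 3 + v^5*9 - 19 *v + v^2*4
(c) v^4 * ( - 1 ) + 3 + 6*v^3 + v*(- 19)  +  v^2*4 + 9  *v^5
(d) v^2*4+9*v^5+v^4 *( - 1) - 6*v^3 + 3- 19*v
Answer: d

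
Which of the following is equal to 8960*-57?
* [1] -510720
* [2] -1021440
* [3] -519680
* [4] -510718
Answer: 1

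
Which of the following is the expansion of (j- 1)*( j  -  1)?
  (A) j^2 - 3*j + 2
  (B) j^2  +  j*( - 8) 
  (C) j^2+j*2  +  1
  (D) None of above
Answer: D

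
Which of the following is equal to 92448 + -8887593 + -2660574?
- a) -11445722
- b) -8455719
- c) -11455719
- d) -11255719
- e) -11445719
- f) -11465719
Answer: c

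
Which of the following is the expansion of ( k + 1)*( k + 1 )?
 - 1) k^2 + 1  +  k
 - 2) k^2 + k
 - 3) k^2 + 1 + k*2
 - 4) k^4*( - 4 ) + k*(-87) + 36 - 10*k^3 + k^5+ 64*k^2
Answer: 3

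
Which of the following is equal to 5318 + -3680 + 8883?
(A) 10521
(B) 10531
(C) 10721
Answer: A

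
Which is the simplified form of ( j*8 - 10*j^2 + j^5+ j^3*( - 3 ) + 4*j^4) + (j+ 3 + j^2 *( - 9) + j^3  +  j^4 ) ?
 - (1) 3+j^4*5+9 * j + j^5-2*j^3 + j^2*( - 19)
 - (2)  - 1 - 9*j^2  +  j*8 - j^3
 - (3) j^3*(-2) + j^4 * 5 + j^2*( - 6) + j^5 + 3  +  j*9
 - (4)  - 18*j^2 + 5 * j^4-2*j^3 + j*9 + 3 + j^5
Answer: 1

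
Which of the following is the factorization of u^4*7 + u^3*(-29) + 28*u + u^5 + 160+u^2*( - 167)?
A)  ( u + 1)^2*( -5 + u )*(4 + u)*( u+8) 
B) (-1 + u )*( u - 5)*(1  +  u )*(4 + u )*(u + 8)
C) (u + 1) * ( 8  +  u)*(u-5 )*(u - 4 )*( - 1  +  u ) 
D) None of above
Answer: B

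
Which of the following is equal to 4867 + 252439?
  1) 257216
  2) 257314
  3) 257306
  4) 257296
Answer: 3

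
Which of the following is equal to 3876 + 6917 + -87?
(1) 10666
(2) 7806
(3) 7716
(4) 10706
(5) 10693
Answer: 4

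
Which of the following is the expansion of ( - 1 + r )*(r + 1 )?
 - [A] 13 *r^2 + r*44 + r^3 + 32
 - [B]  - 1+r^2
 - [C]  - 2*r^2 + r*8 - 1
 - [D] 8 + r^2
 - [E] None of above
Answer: B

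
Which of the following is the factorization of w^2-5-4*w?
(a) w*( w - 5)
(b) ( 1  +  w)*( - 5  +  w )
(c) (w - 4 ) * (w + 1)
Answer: b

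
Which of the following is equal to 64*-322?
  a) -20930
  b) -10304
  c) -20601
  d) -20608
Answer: d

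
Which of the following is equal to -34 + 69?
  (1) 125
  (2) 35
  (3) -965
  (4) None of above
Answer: 2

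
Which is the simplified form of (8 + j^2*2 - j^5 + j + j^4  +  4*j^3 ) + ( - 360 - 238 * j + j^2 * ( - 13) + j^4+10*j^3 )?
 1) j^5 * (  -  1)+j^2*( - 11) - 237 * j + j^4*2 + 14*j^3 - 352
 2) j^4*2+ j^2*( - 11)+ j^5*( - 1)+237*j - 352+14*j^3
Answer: 1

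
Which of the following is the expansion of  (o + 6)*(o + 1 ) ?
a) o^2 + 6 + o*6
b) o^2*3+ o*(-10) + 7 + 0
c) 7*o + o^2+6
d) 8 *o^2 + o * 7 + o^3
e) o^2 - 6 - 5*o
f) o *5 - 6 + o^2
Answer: c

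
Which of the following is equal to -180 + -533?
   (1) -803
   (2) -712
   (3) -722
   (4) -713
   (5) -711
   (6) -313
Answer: 4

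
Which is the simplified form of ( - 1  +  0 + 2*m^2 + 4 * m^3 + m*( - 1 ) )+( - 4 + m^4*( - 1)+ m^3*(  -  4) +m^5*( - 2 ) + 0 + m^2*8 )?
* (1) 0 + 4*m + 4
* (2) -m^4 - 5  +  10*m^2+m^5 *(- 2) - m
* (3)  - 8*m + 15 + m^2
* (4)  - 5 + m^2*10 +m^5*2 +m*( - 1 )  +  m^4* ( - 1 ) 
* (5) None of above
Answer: 2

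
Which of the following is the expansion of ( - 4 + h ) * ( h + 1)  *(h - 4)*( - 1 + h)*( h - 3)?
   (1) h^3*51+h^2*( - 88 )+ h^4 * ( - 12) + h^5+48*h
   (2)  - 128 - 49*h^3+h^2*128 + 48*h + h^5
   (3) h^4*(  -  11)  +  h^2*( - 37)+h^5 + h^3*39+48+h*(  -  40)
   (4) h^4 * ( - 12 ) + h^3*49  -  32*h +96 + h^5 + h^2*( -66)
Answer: 3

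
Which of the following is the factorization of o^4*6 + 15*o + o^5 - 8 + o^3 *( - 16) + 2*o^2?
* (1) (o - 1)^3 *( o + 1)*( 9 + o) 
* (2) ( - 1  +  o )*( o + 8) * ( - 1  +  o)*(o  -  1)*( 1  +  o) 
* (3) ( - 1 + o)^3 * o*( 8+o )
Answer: 2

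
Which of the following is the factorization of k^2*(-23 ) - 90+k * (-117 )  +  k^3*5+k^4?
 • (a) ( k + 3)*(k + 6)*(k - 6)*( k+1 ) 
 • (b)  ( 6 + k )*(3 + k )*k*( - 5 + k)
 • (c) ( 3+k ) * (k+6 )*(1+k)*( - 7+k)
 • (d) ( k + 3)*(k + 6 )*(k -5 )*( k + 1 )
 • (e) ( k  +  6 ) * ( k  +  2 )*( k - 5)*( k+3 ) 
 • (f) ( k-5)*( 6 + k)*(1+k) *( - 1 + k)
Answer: d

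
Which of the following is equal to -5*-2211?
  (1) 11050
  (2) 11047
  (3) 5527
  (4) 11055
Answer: 4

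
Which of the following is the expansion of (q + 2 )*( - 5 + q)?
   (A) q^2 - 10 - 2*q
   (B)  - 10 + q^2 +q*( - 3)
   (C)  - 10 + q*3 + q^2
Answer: B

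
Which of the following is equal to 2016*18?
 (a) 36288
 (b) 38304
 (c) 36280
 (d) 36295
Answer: a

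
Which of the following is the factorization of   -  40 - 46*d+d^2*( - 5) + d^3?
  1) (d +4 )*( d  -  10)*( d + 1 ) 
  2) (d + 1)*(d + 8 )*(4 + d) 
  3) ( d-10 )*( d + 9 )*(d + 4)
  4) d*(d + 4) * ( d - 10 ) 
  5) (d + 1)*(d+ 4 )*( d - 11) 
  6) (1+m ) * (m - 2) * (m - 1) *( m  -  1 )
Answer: 1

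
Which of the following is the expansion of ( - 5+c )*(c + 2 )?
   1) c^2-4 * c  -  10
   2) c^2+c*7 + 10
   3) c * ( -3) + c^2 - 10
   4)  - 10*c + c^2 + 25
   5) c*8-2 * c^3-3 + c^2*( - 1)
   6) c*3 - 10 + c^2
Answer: 3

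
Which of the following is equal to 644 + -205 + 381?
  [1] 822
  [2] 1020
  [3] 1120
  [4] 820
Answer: 4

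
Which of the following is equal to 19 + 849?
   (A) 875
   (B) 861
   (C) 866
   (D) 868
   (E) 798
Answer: D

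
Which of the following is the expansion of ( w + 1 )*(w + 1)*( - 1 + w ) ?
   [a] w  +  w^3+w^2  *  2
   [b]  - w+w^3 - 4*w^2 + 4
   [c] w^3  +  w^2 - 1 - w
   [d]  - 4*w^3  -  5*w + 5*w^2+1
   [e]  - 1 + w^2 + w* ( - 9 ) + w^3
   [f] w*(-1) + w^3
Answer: c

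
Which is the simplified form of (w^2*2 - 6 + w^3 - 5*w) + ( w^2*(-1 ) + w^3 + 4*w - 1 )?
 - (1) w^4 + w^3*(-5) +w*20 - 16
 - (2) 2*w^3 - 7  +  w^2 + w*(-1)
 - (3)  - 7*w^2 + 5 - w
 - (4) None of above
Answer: 2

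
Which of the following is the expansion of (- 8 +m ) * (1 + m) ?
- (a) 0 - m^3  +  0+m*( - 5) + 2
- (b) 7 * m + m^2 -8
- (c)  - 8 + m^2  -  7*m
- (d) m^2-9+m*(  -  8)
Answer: c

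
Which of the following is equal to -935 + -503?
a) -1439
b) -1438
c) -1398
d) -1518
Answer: b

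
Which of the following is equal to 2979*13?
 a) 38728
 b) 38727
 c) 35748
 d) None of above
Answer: b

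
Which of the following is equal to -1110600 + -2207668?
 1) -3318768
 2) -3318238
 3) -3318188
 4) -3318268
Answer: 4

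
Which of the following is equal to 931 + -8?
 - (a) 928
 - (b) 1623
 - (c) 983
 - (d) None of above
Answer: d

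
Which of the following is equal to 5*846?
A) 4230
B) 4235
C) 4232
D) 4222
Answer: A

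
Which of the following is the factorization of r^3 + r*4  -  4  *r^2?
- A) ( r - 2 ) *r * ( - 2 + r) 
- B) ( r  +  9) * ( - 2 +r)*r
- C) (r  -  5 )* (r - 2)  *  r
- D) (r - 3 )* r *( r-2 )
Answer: A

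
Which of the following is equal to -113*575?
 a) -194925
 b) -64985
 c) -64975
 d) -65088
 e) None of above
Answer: c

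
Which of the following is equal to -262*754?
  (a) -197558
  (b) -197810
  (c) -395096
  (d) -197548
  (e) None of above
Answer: d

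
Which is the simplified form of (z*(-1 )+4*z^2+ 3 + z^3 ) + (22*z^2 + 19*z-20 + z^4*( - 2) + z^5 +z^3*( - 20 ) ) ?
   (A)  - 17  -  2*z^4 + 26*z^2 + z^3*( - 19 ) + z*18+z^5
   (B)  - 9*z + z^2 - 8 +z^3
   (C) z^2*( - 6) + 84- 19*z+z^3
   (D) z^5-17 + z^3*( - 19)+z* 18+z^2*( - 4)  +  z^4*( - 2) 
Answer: A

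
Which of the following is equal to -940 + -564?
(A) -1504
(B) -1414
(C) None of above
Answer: A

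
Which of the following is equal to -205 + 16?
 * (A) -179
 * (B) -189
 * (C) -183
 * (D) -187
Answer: B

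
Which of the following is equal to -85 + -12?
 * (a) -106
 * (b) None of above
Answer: b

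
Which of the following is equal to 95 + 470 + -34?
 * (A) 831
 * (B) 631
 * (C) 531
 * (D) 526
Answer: C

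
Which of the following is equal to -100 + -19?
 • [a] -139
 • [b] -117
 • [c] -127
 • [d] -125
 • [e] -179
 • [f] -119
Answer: f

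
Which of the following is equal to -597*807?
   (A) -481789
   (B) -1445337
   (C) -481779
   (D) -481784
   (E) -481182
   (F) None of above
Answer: C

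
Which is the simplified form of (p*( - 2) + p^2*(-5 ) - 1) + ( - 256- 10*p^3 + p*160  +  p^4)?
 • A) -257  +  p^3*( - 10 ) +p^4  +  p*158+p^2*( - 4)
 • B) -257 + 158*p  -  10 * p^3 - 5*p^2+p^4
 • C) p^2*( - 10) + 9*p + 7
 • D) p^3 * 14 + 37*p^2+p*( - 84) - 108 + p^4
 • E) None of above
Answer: B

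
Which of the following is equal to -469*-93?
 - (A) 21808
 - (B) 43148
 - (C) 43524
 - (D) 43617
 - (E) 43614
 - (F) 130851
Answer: D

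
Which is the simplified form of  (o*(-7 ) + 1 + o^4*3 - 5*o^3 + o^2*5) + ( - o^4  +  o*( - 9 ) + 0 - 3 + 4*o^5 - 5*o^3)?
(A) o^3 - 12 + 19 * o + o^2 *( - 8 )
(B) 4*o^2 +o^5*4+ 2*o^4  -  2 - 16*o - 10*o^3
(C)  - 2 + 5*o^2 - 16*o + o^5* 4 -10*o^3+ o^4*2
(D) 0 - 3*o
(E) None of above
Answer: C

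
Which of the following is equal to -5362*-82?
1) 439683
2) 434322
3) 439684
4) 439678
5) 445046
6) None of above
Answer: 3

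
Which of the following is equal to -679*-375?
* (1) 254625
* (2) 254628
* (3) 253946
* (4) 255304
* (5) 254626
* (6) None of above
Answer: 1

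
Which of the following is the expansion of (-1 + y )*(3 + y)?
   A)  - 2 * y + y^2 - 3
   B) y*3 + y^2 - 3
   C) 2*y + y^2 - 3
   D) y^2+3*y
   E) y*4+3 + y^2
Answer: C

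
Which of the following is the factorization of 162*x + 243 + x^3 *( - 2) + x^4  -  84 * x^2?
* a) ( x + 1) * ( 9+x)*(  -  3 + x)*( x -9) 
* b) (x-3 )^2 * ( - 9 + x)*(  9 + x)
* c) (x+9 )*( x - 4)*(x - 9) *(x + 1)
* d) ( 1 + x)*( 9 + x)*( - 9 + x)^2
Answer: a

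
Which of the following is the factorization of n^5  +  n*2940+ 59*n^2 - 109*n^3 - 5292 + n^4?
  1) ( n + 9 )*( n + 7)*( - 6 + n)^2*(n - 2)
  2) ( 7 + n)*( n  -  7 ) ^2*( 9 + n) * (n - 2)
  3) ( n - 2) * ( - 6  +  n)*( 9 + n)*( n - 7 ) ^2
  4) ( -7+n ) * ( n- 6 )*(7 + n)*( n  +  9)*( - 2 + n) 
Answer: 4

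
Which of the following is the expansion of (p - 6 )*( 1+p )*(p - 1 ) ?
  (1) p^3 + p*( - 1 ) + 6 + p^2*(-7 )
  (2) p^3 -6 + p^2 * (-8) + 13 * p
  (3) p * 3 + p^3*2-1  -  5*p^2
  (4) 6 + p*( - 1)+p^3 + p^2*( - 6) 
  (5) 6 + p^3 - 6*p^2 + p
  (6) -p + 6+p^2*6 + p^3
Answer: 4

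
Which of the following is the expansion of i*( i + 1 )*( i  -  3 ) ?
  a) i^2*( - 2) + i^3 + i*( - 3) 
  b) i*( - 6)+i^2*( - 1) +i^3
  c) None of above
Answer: a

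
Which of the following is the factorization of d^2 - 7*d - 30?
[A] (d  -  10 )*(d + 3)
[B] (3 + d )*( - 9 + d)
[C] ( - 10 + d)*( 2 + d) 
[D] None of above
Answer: A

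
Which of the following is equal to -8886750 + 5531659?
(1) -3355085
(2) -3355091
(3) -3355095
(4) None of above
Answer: 2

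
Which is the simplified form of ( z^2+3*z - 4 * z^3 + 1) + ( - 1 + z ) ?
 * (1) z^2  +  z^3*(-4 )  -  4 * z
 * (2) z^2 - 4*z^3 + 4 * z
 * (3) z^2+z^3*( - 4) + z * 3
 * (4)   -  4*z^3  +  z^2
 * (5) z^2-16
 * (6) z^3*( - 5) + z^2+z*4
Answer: 2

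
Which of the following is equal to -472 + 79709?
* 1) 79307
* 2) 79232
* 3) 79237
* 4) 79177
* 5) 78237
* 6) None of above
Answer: 3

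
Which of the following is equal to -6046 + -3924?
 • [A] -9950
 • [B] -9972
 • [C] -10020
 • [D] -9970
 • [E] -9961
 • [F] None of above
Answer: D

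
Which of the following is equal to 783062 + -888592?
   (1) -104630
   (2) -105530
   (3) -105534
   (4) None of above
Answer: 2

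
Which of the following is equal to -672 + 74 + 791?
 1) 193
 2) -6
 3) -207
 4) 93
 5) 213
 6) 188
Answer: 1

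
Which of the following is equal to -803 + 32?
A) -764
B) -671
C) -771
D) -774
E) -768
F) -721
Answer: C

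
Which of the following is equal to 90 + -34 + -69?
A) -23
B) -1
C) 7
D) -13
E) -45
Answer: D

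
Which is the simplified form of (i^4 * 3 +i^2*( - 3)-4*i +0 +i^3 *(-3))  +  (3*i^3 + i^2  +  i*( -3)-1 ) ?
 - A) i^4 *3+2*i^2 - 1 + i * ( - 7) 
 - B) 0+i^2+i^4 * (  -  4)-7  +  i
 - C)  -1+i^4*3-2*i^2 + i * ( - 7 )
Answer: C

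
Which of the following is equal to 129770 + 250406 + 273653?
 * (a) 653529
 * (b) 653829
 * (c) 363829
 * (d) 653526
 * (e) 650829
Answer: b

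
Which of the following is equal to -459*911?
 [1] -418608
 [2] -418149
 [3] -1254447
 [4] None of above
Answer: 2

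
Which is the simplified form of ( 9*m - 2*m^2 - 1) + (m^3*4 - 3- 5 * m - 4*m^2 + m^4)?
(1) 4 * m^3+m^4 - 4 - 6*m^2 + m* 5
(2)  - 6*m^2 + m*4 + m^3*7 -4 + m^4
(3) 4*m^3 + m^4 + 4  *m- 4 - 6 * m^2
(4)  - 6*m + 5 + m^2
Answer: 3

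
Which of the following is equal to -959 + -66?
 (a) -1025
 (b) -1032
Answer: a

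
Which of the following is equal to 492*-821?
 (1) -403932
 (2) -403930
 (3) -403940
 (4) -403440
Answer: 1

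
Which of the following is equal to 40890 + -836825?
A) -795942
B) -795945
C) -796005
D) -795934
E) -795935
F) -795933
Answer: E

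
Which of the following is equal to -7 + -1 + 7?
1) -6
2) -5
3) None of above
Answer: 3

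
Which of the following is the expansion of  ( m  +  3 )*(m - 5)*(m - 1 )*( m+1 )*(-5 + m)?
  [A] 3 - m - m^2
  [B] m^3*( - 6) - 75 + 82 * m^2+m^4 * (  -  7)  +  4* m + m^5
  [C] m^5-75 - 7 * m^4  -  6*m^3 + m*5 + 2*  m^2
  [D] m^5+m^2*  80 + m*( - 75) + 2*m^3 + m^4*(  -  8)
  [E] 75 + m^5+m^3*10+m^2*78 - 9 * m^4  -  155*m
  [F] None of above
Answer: F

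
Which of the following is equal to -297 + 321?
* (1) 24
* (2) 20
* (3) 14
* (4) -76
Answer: 1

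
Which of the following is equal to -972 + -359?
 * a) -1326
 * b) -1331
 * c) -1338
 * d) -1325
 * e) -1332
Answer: b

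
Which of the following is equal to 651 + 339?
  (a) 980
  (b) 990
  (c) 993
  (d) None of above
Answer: b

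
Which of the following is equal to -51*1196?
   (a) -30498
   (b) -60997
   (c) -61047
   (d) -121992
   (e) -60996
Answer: e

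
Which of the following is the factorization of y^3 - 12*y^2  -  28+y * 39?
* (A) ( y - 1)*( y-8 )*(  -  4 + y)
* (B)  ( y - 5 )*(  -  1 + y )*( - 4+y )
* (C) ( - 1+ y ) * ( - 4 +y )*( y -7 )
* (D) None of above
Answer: C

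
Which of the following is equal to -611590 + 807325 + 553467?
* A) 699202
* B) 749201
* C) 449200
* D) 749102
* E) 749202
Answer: E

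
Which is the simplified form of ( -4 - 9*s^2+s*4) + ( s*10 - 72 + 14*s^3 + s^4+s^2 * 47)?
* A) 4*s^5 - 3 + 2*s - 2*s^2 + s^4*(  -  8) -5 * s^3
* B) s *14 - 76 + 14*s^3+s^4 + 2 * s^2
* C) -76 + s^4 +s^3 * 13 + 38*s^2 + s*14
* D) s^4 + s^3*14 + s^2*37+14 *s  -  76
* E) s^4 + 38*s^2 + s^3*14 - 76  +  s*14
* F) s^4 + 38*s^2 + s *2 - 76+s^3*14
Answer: E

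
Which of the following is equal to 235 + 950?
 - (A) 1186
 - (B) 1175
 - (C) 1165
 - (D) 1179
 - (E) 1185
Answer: E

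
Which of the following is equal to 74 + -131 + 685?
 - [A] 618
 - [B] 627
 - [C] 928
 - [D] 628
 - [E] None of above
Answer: D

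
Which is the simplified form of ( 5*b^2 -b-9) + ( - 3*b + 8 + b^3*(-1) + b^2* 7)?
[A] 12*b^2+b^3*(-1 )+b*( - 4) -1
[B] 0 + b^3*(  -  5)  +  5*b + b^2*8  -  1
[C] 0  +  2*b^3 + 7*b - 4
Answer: A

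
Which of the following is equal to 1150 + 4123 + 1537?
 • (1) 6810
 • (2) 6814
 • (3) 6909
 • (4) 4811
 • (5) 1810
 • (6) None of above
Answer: 1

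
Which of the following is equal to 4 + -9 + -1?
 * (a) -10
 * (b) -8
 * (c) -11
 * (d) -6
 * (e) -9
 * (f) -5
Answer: d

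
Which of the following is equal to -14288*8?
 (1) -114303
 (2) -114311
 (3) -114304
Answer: 3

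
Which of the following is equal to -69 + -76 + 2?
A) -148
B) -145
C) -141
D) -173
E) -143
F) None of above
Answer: E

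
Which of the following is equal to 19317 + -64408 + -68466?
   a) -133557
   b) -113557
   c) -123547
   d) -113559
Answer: b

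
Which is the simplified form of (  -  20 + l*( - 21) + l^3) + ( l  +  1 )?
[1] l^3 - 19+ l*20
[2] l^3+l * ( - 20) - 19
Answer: 2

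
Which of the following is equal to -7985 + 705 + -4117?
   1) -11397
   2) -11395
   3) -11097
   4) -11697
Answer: 1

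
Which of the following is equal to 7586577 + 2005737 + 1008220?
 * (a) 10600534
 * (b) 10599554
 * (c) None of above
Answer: a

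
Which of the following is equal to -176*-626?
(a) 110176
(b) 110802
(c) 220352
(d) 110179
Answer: a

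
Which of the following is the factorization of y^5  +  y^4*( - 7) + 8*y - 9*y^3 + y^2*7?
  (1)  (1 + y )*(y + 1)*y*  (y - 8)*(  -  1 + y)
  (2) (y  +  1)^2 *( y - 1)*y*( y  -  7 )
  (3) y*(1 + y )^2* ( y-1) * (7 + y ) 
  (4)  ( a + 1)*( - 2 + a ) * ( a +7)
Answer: 1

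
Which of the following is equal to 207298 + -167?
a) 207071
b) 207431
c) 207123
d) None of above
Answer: d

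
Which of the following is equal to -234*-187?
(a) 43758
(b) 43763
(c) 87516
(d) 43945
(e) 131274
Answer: a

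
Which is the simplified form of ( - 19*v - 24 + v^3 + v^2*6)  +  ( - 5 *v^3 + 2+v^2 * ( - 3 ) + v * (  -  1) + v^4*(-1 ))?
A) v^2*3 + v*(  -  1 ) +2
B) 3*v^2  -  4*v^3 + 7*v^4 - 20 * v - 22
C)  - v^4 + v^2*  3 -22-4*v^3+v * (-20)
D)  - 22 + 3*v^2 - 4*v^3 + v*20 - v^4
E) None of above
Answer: C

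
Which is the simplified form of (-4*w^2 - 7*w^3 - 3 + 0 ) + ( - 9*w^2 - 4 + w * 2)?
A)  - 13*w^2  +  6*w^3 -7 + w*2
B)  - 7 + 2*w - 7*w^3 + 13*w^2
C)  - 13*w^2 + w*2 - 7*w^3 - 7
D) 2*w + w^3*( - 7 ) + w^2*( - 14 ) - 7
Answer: C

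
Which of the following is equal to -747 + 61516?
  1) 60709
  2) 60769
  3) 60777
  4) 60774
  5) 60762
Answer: 2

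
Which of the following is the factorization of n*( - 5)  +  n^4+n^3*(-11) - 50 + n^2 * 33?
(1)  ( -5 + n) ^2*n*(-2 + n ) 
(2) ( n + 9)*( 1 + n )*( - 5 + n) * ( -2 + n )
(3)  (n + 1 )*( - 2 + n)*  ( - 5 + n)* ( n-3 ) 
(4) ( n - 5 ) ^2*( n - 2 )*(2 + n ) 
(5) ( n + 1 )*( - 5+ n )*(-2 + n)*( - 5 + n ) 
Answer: 5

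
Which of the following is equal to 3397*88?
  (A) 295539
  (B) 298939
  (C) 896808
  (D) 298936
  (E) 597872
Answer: D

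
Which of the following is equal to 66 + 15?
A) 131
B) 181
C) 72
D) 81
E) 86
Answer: D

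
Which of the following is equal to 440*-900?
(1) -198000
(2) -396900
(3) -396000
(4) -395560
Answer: 3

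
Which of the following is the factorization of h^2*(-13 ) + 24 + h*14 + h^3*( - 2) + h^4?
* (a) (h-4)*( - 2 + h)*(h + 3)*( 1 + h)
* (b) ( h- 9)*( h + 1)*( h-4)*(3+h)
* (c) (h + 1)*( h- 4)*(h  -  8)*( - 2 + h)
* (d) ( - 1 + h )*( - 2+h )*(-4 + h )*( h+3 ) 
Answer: a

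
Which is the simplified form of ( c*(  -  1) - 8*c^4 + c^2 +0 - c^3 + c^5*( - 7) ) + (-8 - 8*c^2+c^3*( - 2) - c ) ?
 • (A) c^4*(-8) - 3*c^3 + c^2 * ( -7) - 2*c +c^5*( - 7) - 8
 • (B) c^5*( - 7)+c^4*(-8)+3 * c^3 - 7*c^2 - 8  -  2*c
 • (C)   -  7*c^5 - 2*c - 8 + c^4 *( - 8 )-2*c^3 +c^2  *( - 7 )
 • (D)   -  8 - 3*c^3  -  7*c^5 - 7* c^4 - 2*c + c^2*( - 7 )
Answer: A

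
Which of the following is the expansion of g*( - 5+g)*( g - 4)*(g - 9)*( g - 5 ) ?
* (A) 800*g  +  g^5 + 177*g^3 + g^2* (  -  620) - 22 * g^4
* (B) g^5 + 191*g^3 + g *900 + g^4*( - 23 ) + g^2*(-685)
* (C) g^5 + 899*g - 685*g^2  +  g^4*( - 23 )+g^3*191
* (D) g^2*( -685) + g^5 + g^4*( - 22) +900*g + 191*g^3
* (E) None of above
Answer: B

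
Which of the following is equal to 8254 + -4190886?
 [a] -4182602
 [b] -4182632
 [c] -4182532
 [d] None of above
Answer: b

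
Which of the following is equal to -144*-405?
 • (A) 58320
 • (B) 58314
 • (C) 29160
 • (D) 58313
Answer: A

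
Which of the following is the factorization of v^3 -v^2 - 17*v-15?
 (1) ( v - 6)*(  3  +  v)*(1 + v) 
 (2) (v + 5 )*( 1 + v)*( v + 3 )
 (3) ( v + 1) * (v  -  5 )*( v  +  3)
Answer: 3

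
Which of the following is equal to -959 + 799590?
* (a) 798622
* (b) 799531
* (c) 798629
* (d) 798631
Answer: d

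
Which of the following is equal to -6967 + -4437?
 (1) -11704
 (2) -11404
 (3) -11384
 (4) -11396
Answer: 2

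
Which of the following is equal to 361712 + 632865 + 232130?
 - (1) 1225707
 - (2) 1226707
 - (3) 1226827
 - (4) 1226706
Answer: 2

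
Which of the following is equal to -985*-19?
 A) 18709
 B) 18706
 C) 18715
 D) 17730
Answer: C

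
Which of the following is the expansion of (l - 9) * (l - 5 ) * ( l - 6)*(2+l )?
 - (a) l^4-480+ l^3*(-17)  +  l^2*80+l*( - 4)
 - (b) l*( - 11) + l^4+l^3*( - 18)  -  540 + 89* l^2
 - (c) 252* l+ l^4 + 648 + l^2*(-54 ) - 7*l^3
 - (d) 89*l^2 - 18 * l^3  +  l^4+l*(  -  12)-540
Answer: d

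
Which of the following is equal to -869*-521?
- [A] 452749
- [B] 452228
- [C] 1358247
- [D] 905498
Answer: A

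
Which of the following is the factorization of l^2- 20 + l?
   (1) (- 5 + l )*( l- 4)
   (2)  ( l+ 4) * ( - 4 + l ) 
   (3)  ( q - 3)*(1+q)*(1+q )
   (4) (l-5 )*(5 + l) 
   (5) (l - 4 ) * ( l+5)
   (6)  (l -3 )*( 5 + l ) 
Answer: 5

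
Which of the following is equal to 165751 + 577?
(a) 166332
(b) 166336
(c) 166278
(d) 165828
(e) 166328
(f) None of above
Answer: e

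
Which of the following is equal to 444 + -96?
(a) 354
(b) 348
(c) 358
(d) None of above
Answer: b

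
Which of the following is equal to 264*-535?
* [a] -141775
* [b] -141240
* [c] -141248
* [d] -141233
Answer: b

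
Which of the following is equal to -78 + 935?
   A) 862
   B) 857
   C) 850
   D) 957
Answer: B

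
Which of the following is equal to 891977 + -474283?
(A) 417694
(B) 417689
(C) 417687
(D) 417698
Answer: A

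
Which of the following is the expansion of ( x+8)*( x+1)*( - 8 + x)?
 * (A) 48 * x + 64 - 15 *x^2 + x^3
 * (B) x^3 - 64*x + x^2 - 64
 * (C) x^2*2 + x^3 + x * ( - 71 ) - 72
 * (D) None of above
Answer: B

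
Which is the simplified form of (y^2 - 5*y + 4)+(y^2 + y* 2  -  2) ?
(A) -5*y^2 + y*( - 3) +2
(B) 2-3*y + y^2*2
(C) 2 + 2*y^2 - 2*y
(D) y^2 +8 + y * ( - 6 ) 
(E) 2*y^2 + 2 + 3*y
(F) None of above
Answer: B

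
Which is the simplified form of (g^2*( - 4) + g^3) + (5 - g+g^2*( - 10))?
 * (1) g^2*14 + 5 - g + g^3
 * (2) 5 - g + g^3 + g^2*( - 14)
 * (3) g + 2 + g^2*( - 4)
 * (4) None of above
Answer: 2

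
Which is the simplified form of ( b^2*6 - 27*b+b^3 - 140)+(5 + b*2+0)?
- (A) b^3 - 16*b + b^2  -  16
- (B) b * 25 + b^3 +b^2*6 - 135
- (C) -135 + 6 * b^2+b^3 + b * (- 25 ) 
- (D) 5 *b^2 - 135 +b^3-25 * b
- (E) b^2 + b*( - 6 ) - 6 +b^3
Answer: C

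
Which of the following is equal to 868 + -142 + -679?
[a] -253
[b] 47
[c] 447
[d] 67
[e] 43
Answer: b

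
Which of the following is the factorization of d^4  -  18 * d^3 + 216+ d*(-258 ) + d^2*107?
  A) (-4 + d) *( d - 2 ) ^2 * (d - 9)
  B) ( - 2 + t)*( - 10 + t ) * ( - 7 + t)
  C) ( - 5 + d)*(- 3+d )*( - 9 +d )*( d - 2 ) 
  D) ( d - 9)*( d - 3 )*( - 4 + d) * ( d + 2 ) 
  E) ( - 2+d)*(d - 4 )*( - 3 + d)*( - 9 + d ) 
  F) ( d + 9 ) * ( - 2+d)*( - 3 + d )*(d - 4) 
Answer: E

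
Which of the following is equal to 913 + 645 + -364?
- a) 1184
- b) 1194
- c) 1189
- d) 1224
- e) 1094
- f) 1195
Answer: b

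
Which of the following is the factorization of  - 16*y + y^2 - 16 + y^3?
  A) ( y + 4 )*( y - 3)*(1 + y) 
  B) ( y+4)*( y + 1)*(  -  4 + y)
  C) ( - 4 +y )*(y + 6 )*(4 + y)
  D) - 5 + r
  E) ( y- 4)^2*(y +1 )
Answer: B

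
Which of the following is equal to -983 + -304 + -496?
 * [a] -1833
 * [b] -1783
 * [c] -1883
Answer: b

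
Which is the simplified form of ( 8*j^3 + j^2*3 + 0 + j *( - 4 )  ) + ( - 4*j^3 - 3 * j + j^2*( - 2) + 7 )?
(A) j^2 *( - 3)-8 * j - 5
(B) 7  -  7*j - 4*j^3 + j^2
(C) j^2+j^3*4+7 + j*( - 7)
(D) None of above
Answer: C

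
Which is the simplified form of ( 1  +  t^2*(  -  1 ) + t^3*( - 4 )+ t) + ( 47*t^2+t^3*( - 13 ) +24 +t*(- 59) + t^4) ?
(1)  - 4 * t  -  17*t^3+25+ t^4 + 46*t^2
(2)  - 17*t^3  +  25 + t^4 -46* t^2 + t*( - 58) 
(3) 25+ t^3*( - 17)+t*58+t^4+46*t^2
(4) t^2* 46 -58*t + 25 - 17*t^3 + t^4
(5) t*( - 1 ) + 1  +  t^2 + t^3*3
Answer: 4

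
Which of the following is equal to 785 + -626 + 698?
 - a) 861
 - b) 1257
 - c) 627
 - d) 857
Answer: d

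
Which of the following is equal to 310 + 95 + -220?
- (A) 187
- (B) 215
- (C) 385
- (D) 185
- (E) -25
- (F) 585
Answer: D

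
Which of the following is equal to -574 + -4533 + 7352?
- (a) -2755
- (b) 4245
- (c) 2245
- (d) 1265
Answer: c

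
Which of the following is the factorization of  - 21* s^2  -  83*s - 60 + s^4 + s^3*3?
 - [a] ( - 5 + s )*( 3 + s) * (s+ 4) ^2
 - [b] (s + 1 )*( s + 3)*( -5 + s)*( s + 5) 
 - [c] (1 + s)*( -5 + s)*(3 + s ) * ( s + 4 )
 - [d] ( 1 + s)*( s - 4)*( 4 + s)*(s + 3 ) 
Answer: c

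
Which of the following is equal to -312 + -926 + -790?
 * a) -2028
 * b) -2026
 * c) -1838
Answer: a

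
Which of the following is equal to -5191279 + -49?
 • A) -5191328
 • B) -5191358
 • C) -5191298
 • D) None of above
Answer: A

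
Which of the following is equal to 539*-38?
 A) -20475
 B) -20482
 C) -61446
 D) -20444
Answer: B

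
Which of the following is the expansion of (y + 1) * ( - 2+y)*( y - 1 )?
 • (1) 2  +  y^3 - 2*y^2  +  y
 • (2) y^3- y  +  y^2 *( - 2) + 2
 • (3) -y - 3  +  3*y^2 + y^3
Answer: 2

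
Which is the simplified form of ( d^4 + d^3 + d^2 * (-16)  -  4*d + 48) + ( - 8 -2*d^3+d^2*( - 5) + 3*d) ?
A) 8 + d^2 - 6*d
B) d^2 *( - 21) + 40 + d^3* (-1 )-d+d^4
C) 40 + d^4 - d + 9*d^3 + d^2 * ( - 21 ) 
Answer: B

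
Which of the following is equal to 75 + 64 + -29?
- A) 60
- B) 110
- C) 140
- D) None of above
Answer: B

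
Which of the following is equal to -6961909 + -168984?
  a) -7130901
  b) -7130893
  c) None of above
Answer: b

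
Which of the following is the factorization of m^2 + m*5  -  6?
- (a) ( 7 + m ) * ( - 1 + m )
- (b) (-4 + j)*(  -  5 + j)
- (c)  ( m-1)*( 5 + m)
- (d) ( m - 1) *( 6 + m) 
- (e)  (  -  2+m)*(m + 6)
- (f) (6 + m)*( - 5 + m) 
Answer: d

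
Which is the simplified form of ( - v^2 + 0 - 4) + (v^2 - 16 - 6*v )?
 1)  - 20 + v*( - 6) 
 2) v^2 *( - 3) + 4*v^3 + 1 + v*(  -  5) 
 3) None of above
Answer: 1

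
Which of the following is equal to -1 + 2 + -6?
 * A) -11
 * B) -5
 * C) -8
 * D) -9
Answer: B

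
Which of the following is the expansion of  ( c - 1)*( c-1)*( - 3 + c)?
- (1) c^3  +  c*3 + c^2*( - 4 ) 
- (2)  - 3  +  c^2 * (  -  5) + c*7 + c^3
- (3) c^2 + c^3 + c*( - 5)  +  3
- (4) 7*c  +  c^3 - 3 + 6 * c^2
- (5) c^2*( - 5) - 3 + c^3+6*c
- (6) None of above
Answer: 2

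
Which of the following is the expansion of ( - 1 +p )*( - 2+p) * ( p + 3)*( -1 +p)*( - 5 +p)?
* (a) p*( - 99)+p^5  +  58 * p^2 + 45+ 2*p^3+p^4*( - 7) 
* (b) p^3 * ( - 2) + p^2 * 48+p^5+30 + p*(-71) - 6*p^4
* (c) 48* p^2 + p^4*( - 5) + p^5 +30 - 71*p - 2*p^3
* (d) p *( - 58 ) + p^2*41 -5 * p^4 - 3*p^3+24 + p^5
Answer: b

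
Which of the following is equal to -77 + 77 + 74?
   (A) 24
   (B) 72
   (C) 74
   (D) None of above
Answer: C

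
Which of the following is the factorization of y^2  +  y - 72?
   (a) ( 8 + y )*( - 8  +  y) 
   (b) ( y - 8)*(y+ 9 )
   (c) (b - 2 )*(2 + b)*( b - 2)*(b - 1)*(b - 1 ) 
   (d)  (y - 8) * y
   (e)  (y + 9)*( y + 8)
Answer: b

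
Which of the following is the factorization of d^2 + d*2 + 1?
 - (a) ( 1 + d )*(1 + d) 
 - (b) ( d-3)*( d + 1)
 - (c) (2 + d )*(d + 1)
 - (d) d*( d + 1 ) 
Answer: a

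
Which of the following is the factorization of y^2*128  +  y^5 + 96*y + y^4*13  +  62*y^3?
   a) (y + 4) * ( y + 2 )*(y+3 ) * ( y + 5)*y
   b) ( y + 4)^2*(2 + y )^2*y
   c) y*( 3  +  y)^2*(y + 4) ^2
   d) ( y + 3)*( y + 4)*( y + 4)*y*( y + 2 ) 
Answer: d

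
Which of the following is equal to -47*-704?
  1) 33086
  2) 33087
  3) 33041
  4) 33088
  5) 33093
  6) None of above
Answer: 4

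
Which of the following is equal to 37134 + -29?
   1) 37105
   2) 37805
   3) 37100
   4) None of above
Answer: 1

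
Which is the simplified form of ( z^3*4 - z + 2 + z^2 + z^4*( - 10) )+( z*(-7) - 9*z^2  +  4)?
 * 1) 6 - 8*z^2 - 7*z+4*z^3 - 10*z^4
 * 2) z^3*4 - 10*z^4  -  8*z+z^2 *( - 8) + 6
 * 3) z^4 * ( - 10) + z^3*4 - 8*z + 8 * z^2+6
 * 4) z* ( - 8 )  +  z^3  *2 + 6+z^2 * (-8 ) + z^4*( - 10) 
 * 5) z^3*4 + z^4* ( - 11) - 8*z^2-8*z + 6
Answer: 2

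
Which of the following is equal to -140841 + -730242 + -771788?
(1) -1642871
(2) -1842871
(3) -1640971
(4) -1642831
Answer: 1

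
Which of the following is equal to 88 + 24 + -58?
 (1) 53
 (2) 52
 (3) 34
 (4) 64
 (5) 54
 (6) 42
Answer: 5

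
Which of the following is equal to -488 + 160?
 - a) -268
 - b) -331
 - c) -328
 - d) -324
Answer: c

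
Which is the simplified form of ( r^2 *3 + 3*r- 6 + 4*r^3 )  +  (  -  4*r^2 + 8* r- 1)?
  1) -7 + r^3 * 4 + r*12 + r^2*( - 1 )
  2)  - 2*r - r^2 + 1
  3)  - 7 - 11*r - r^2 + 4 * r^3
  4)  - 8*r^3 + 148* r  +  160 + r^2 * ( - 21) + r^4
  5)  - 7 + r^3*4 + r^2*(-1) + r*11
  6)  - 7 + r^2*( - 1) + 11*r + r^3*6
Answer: 5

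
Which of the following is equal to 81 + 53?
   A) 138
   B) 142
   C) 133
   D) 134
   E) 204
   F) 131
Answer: D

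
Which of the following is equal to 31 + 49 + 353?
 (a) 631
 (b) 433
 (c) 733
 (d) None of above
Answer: b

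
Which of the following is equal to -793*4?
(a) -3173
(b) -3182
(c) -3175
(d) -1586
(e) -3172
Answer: e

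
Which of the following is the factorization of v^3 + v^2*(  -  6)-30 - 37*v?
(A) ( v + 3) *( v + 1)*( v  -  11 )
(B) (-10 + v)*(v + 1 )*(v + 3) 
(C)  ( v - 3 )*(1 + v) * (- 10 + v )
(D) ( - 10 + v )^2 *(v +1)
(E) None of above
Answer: B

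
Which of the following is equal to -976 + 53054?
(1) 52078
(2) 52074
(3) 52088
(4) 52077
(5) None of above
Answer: 1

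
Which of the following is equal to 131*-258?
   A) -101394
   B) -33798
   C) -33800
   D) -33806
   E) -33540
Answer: B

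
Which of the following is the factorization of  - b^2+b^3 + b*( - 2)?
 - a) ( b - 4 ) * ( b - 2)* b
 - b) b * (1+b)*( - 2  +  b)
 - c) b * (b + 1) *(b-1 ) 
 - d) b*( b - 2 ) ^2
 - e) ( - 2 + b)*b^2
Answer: b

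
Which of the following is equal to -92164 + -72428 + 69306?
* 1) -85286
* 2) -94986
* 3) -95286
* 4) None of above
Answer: 3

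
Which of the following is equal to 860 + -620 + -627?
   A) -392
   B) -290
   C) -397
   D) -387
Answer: D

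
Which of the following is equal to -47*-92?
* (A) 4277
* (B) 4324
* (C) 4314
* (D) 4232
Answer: B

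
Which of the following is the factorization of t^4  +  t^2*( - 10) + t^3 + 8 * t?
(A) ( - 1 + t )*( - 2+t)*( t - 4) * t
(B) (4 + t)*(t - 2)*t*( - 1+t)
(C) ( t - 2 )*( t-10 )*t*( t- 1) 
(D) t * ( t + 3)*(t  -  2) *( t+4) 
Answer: B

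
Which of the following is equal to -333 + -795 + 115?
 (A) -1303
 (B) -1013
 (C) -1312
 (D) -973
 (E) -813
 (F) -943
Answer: B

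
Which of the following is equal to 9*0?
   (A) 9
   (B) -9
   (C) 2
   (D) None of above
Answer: D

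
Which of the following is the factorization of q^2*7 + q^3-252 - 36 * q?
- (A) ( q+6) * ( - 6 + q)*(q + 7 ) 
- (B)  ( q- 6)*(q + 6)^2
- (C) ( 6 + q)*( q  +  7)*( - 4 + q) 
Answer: A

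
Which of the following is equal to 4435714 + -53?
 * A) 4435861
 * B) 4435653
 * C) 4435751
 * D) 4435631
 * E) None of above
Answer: E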